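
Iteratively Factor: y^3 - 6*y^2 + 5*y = (y)*(y^2 - 6*y + 5) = y*(y - 1)*(y - 5)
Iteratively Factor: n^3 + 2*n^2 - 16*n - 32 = (n - 4)*(n^2 + 6*n + 8) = (n - 4)*(n + 4)*(n + 2)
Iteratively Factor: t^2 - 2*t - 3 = (t + 1)*(t - 3)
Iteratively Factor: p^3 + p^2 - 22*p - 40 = (p + 4)*(p^2 - 3*p - 10) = (p + 2)*(p + 4)*(p - 5)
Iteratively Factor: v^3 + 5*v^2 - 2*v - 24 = (v + 4)*(v^2 + v - 6) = (v - 2)*(v + 4)*(v + 3)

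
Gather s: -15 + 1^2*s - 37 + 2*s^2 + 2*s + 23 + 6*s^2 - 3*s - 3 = 8*s^2 - 32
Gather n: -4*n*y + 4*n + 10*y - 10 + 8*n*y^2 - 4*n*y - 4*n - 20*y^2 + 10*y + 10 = n*(8*y^2 - 8*y) - 20*y^2 + 20*y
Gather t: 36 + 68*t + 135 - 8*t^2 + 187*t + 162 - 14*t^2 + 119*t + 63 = -22*t^2 + 374*t + 396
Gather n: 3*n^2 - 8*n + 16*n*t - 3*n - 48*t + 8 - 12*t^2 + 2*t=3*n^2 + n*(16*t - 11) - 12*t^2 - 46*t + 8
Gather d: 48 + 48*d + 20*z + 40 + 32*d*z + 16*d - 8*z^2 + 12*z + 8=d*(32*z + 64) - 8*z^2 + 32*z + 96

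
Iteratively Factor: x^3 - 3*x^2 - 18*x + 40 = (x - 5)*(x^2 + 2*x - 8) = (x - 5)*(x + 4)*(x - 2)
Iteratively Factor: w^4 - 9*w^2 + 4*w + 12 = (w + 1)*(w^3 - w^2 - 8*w + 12) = (w + 1)*(w + 3)*(w^2 - 4*w + 4) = (w - 2)*(w + 1)*(w + 3)*(w - 2)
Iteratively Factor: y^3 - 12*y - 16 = (y + 2)*(y^2 - 2*y - 8) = (y - 4)*(y + 2)*(y + 2)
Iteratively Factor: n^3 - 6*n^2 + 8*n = (n)*(n^2 - 6*n + 8) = n*(n - 4)*(n - 2)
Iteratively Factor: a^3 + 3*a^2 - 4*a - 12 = (a - 2)*(a^2 + 5*a + 6) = (a - 2)*(a + 2)*(a + 3)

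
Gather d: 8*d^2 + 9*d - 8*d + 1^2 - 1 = 8*d^2 + d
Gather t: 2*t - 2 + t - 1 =3*t - 3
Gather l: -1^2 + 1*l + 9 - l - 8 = 0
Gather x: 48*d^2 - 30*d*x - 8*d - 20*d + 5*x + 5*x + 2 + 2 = 48*d^2 - 28*d + x*(10 - 30*d) + 4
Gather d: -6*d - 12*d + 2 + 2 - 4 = -18*d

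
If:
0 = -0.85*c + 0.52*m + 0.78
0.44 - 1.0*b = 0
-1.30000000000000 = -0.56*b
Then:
No Solution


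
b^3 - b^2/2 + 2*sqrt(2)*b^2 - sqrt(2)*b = b*(b - 1/2)*(b + 2*sqrt(2))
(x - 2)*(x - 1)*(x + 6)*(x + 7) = x^4 + 10*x^3 + 5*x^2 - 100*x + 84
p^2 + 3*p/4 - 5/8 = (p - 1/2)*(p + 5/4)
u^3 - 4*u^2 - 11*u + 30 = (u - 5)*(u - 2)*(u + 3)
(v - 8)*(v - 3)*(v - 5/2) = v^3 - 27*v^2/2 + 103*v/2 - 60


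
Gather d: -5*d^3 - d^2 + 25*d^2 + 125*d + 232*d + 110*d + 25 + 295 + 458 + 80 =-5*d^3 + 24*d^2 + 467*d + 858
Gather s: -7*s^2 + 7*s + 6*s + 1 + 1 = -7*s^2 + 13*s + 2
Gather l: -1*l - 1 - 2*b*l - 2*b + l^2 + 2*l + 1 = -2*b + l^2 + l*(1 - 2*b)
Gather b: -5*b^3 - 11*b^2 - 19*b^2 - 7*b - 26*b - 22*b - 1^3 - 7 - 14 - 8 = -5*b^3 - 30*b^2 - 55*b - 30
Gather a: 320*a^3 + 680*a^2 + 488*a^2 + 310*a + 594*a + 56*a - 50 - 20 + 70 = 320*a^3 + 1168*a^2 + 960*a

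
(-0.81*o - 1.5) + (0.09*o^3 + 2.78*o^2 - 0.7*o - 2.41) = 0.09*o^3 + 2.78*o^2 - 1.51*o - 3.91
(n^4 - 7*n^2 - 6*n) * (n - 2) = n^5 - 2*n^4 - 7*n^3 + 8*n^2 + 12*n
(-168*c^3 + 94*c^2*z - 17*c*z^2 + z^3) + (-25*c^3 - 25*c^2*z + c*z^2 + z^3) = -193*c^3 + 69*c^2*z - 16*c*z^2 + 2*z^3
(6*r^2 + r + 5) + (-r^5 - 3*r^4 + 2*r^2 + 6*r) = -r^5 - 3*r^4 + 8*r^2 + 7*r + 5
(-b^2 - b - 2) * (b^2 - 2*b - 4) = -b^4 + b^3 + 4*b^2 + 8*b + 8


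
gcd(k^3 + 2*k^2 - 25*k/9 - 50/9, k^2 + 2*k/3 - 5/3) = k + 5/3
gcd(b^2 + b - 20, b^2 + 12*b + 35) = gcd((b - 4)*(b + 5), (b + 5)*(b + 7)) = b + 5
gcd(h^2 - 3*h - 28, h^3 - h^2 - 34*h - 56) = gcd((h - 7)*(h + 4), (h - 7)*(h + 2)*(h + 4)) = h^2 - 3*h - 28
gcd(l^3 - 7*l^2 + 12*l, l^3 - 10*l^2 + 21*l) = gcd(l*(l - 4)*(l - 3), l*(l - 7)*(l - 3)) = l^2 - 3*l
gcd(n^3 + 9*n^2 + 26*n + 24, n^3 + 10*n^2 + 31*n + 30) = n^2 + 5*n + 6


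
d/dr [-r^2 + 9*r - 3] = 9 - 2*r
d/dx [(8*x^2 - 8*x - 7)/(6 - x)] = (-8*x^2 + 96*x - 55)/(x^2 - 12*x + 36)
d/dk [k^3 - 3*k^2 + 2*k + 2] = 3*k^2 - 6*k + 2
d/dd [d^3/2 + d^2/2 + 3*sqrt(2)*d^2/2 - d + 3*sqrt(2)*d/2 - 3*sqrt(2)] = 3*d^2/2 + d + 3*sqrt(2)*d - 1 + 3*sqrt(2)/2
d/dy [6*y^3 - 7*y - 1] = 18*y^2 - 7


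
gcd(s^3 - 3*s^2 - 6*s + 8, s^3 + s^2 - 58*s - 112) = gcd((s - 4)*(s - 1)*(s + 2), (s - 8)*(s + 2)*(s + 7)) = s + 2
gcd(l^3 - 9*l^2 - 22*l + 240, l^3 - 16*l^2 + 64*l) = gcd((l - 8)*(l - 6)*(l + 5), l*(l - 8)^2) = l - 8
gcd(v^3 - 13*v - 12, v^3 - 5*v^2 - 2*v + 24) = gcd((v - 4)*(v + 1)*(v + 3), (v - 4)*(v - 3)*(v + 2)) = v - 4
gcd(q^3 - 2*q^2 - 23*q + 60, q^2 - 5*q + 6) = q - 3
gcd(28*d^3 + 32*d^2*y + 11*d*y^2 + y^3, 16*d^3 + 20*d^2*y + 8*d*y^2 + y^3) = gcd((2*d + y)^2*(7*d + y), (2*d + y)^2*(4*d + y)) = 4*d^2 + 4*d*y + y^2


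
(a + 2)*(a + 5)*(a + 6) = a^3 + 13*a^2 + 52*a + 60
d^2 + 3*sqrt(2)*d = d*(d + 3*sqrt(2))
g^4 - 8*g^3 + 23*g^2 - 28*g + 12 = (g - 3)*(g - 2)^2*(g - 1)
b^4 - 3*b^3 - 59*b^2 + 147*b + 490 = (b - 7)*(b - 5)*(b + 2)*(b + 7)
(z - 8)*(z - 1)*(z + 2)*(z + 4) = z^4 - 3*z^3 - 38*z^2 - 24*z + 64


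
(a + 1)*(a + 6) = a^2 + 7*a + 6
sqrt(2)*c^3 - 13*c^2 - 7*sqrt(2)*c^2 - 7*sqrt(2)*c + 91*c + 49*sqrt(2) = (c - 7)*(c - 7*sqrt(2))*(sqrt(2)*c + 1)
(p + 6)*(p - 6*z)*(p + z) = p^3 - 5*p^2*z + 6*p^2 - 6*p*z^2 - 30*p*z - 36*z^2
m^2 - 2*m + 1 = (m - 1)^2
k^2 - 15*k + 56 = (k - 8)*(k - 7)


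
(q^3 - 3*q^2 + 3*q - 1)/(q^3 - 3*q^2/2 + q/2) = 2*(q^2 - 2*q + 1)/(q*(2*q - 1))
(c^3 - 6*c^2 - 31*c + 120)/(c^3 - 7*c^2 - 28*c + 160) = (c - 3)/(c - 4)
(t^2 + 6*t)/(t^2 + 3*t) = (t + 6)/(t + 3)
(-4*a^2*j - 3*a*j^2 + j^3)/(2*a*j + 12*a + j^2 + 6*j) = j*(-4*a^2 - 3*a*j + j^2)/(2*a*j + 12*a + j^2 + 6*j)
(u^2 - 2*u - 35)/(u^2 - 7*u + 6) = (u^2 - 2*u - 35)/(u^2 - 7*u + 6)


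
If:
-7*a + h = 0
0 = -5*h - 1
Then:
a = -1/35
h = -1/5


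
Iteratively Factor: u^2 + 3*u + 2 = (u + 2)*(u + 1)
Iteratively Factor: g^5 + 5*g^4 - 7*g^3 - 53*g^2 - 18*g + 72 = (g - 1)*(g^4 + 6*g^3 - g^2 - 54*g - 72) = (g - 1)*(g + 2)*(g^3 + 4*g^2 - 9*g - 36) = (g - 1)*(g + 2)*(g + 4)*(g^2 - 9) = (g - 3)*(g - 1)*(g + 2)*(g + 4)*(g + 3)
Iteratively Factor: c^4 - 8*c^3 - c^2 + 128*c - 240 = (c + 4)*(c^3 - 12*c^2 + 47*c - 60) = (c - 3)*(c + 4)*(c^2 - 9*c + 20) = (c - 5)*(c - 3)*(c + 4)*(c - 4)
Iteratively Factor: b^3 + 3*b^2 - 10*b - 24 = (b - 3)*(b^2 + 6*b + 8) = (b - 3)*(b + 4)*(b + 2)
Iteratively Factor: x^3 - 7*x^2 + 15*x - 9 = (x - 3)*(x^2 - 4*x + 3) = (x - 3)^2*(x - 1)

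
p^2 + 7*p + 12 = (p + 3)*(p + 4)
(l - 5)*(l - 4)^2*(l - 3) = l^4 - 16*l^3 + 95*l^2 - 248*l + 240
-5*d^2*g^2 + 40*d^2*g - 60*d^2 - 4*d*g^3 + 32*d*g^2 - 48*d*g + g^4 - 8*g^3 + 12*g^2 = (-5*d + g)*(d + g)*(g - 6)*(g - 2)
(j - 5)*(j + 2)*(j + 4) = j^3 + j^2 - 22*j - 40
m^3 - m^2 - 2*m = m*(m - 2)*(m + 1)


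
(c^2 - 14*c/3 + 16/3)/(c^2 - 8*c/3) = (c - 2)/c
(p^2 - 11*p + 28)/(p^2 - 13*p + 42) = (p - 4)/(p - 6)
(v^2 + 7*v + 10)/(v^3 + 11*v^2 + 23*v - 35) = (v + 2)/(v^2 + 6*v - 7)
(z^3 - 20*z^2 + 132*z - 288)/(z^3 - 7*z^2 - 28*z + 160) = (z^2 - 12*z + 36)/(z^2 + z - 20)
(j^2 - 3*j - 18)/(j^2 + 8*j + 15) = (j - 6)/(j + 5)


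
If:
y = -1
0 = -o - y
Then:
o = 1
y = -1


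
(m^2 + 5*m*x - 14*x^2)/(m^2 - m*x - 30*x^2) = (-m^2 - 5*m*x + 14*x^2)/(-m^2 + m*x + 30*x^2)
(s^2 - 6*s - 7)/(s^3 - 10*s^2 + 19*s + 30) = (s - 7)/(s^2 - 11*s + 30)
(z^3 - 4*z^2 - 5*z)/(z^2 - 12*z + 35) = z*(z + 1)/(z - 7)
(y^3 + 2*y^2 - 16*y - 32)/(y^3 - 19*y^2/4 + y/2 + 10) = 4*(y^2 + 6*y + 8)/(4*y^2 - 3*y - 10)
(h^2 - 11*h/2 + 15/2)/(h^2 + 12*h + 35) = (2*h^2 - 11*h + 15)/(2*(h^2 + 12*h + 35))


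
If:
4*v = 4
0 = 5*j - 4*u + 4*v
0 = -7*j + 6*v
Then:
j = 6/7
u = 29/14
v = 1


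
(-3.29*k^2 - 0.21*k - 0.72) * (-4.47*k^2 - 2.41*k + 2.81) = 14.7063*k^4 + 8.8676*k^3 - 5.5204*k^2 + 1.1451*k - 2.0232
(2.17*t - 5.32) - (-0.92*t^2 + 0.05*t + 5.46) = 0.92*t^2 + 2.12*t - 10.78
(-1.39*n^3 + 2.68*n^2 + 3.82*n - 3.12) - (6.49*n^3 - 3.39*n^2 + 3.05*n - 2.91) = -7.88*n^3 + 6.07*n^2 + 0.77*n - 0.21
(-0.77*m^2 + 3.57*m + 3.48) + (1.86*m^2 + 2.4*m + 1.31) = 1.09*m^2 + 5.97*m + 4.79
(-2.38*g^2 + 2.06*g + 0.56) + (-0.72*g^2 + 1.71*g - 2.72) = -3.1*g^2 + 3.77*g - 2.16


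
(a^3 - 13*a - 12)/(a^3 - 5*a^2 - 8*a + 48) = (a + 1)/(a - 4)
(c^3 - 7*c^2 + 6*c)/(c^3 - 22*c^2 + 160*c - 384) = c*(c - 1)/(c^2 - 16*c + 64)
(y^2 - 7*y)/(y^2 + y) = (y - 7)/(y + 1)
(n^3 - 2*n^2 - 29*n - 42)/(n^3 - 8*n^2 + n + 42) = (n + 3)/(n - 3)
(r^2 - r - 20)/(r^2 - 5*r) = (r + 4)/r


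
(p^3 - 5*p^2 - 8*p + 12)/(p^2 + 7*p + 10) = (p^2 - 7*p + 6)/(p + 5)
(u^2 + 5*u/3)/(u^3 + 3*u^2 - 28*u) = (u + 5/3)/(u^2 + 3*u - 28)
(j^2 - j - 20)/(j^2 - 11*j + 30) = (j + 4)/(j - 6)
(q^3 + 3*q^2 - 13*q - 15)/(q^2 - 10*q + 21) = (q^2 + 6*q + 5)/(q - 7)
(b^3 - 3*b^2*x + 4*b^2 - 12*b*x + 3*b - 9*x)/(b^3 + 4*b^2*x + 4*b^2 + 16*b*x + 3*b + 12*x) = (b - 3*x)/(b + 4*x)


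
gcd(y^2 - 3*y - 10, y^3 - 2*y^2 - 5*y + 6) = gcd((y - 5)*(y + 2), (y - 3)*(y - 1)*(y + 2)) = y + 2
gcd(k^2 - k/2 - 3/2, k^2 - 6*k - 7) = k + 1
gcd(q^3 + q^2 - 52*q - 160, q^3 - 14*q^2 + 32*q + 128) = q - 8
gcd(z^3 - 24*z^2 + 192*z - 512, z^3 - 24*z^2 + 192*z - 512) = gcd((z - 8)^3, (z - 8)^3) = z^3 - 24*z^2 + 192*z - 512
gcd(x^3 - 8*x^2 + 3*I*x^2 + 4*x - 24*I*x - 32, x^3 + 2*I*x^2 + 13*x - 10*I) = x - I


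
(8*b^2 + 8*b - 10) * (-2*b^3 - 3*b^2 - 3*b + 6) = -16*b^5 - 40*b^4 - 28*b^3 + 54*b^2 + 78*b - 60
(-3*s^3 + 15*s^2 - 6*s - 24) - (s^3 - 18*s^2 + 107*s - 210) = -4*s^3 + 33*s^2 - 113*s + 186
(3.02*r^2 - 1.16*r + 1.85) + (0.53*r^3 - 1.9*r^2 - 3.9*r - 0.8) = 0.53*r^3 + 1.12*r^2 - 5.06*r + 1.05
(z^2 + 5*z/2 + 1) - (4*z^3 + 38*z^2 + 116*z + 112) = -4*z^3 - 37*z^2 - 227*z/2 - 111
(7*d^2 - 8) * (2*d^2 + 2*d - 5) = 14*d^4 + 14*d^3 - 51*d^2 - 16*d + 40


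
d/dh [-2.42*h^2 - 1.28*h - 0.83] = -4.84*h - 1.28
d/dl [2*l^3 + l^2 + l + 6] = 6*l^2 + 2*l + 1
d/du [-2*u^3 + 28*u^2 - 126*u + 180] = -6*u^2 + 56*u - 126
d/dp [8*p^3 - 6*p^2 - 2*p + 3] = 24*p^2 - 12*p - 2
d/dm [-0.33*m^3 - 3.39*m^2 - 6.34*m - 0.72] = -0.99*m^2 - 6.78*m - 6.34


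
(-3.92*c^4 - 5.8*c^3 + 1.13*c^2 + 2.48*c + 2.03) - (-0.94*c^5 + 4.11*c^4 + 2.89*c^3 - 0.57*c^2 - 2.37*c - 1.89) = 0.94*c^5 - 8.03*c^4 - 8.69*c^3 + 1.7*c^2 + 4.85*c + 3.92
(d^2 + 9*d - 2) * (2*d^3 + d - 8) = 2*d^5 + 18*d^4 - 3*d^3 + d^2 - 74*d + 16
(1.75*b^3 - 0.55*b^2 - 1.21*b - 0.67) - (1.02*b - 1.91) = 1.75*b^3 - 0.55*b^2 - 2.23*b + 1.24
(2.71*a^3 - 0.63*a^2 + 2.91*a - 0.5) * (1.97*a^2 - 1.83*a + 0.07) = 5.3387*a^5 - 6.2004*a^4 + 7.0753*a^3 - 6.3544*a^2 + 1.1187*a - 0.035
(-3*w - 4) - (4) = -3*w - 8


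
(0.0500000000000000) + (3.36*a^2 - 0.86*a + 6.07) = 3.36*a^2 - 0.86*a + 6.12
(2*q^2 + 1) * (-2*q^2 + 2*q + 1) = -4*q^4 + 4*q^3 + 2*q + 1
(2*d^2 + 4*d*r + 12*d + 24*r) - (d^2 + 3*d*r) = d^2 + d*r + 12*d + 24*r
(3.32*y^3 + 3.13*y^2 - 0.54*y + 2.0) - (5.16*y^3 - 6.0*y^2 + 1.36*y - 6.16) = -1.84*y^3 + 9.13*y^2 - 1.9*y + 8.16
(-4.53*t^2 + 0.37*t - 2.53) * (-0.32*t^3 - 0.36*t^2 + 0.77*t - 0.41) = 1.4496*t^5 + 1.5124*t^4 - 2.8117*t^3 + 3.053*t^2 - 2.0998*t + 1.0373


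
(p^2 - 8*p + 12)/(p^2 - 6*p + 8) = (p - 6)/(p - 4)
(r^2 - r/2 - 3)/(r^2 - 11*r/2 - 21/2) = (r - 2)/(r - 7)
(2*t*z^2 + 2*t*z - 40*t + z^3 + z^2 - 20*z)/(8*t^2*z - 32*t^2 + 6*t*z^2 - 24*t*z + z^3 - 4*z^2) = (z + 5)/(4*t + z)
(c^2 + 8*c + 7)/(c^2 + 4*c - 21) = (c + 1)/(c - 3)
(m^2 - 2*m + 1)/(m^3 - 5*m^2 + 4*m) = (m - 1)/(m*(m - 4))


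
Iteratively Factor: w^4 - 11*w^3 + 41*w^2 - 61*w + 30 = (w - 2)*(w^3 - 9*w^2 + 23*w - 15) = (w - 2)*(w - 1)*(w^2 - 8*w + 15) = (w - 3)*(w - 2)*(w - 1)*(w - 5)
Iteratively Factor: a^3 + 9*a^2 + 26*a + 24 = (a + 3)*(a^2 + 6*a + 8) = (a + 3)*(a + 4)*(a + 2)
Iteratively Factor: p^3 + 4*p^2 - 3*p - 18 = (p - 2)*(p^2 + 6*p + 9) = (p - 2)*(p + 3)*(p + 3)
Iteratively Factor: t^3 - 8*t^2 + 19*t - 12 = (t - 1)*(t^2 - 7*t + 12) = (t - 3)*(t - 1)*(t - 4)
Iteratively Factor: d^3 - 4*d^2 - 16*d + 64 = (d + 4)*(d^2 - 8*d + 16) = (d - 4)*(d + 4)*(d - 4)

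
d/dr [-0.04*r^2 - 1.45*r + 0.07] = -0.08*r - 1.45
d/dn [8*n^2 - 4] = 16*n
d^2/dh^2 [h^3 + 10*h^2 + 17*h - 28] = 6*h + 20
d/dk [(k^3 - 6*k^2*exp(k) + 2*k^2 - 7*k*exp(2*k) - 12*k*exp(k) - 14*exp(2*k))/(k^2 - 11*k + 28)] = ((2*k - 11)*(-k^3 + 6*k^2*exp(k) - 2*k^2 + 7*k*exp(2*k) + 12*k*exp(k) + 14*exp(2*k)) + (k^2 - 11*k + 28)*(-6*k^2*exp(k) + 3*k^2 - 14*k*exp(2*k) - 24*k*exp(k) + 4*k - 35*exp(2*k) - 12*exp(k)))/(k^2 - 11*k + 28)^2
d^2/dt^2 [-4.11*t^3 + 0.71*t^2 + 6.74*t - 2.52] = 1.42 - 24.66*t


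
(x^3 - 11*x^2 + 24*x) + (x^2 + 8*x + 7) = x^3 - 10*x^2 + 32*x + 7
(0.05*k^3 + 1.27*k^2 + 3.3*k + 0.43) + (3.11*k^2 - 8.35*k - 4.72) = 0.05*k^3 + 4.38*k^2 - 5.05*k - 4.29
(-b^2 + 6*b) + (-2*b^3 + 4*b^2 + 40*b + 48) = -2*b^3 + 3*b^2 + 46*b + 48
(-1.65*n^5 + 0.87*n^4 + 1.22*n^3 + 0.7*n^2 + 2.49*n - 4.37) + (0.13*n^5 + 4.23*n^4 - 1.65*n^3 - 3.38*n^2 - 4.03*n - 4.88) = -1.52*n^5 + 5.1*n^4 - 0.43*n^3 - 2.68*n^2 - 1.54*n - 9.25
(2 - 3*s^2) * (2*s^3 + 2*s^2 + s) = -6*s^5 - 6*s^4 + s^3 + 4*s^2 + 2*s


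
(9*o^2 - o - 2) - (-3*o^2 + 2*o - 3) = 12*o^2 - 3*o + 1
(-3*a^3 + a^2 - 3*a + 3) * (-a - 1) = 3*a^4 + 2*a^3 + 2*a^2 - 3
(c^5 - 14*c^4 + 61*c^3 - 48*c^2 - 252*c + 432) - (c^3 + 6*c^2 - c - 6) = c^5 - 14*c^4 + 60*c^3 - 54*c^2 - 251*c + 438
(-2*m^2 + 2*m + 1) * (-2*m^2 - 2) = 4*m^4 - 4*m^3 + 2*m^2 - 4*m - 2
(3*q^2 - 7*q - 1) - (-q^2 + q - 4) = 4*q^2 - 8*q + 3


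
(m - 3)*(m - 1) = m^2 - 4*m + 3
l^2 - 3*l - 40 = (l - 8)*(l + 5)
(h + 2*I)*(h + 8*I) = h^2 + 10*I*h - 16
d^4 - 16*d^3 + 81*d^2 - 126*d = d*(d - 7)*(d - 6)*(d - 3)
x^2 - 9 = (x - 3)*(x + 3)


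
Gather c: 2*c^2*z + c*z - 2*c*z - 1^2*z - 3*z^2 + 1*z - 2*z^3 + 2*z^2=2*c^2*z - c*z - 2*z^3 - z^2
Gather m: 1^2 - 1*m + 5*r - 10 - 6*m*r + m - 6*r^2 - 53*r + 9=-6*m*r - 6*r^2 - 48*r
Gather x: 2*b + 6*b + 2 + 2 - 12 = 8*b - 8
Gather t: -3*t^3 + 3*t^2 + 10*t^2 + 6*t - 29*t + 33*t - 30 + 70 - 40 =-3*t^3 + 13*t^2 + 10*t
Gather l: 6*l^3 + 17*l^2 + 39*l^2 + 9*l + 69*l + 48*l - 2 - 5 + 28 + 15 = 6*l^3 + 56*l^2 + 126*l + 36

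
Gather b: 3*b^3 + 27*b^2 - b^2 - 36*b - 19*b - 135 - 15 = 3*b^3 + 26*b^2 - 55*b - 150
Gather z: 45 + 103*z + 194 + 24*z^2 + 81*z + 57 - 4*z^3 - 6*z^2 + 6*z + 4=-4*z^3 + 18*z^2 + 190*z + 300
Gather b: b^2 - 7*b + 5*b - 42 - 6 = b^2 - 2*b - 48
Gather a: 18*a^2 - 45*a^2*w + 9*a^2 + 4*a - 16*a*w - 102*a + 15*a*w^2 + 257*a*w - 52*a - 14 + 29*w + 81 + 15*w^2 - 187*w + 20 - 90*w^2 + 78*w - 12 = a^2*(27 - 45*w) + a*(15*w^2 + 241*w - 150) - 75*w^2 - 80*w + 75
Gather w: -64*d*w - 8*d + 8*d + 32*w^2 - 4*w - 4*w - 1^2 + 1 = 32*w^2 + w*(-64*d - 8)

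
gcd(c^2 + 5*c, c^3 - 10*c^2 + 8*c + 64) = 1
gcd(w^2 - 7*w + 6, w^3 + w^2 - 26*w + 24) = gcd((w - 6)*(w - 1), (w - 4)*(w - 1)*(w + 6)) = w - 1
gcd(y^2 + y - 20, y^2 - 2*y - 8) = y - 4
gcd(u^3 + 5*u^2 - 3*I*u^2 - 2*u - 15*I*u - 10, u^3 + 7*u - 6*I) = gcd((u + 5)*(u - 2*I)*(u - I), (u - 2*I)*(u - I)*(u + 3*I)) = u^2 - 3*I*u - 2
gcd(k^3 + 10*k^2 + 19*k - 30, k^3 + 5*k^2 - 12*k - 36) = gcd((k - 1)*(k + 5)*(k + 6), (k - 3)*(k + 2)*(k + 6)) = k + 6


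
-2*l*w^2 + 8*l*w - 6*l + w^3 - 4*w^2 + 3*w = (-2*l + w)*(w - 3)*(w - 1)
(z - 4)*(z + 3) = z^2 - z - 12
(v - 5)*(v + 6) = v^2 + v - 30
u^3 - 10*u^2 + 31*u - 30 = (u - 5)*(u - 3)*(u - 2)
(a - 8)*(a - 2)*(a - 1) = a^3 - 11*a^2 + 26*a - 16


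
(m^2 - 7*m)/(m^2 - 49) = m/(m + 7)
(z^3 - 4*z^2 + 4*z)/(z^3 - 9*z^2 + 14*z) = (z - 2)/(z - 7)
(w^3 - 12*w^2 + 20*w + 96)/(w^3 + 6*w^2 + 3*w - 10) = (w^2 - 14*w + 48)/(w^2 + 4*w - 5)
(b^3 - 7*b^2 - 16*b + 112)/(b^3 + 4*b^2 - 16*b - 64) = (b - 7)/(b + 4)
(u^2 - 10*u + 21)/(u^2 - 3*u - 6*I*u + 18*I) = (u - 7)/(u - 6*I)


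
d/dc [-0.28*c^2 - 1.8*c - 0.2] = -0.56*c - 1.8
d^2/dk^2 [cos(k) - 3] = -cos(k)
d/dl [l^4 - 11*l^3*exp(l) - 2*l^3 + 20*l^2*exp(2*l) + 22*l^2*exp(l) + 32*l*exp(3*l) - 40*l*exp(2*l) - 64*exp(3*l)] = -11*l^3*exp(l) + 4*l^3 + 40*l^2*exp(2*l) - 11*l^2*exp(l) - 6*l^2 + 96*l*exp(3*l) - 40*l*exp(2*l) + 44*l*exp(l) - 160*exp(3*l) - 40*exp(2*l)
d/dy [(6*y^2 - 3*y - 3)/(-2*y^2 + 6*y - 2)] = 3*(5*y^2 - 6*y + 4)/(2*(y^4 - 6*y^3 + 11*y^2 - 6*y + 1))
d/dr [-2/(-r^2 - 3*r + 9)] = 2*(-2*r - 3)/(r^2 + 3*r - 9)^2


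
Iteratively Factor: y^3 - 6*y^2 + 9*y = (y)*(y^2 - 6*y + 9) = y*(y - 3)*(y - 3)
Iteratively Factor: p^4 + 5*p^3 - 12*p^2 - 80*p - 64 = (p - 4)*(p^3 + 9*p^2 + 24*p + 16) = (p - 4)*(p + 4)*(p^2 + 5*p + 4) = (p - 4)*(p + 1)*(p + 4)*(p + 4)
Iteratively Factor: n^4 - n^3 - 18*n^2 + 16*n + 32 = (n + 4)*(n^3 - 5*n^2 + 2*n + 8) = (n - 2)*(n + 4)*(n^2 - 3*n - 4) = (n - 4)*(n - 2)*(n + 4)*(n + 1)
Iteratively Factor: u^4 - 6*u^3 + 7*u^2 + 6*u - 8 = (u - 1)*(u^3 - 5*u^2 + 2*u + 8) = (u - 1)*(u + 1)*(u^2 - 6*u + 8) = (u - 4)*(u - 1)*(u + 1)*(u - 2)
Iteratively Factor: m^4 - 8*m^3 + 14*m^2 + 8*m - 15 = (m - 3)*(m^3 - 5*m^2 - m + 5) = (m - 5)*(m - 3)*(m^2 - 1) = (m - 5)*(m - 3)*(m + 1)*(m - 1)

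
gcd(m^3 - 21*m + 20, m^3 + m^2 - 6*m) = 1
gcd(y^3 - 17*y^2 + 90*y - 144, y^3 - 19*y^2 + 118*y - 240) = y^2 - 14*y + 48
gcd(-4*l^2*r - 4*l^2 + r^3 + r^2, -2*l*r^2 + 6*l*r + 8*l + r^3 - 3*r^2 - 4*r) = -2*l*r - 2*l + r^2 + r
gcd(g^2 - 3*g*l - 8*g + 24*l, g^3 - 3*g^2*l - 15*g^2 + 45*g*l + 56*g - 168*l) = g^2 - 3*g*l - 8*g + 24*l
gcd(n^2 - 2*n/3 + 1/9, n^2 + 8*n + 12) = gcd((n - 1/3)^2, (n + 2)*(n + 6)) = 1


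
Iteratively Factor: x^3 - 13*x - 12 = (x + 1)*(x^2 - x - 12) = (x - 4)*(x + 1)*(x + 3)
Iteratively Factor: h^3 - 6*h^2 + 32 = (h + 2)*(h^2 - 8*h + 16) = (h - 4)*(h + 2)*(h - 4)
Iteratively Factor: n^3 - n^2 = (n)*(n^2 - n) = n*(n - 1)*(n)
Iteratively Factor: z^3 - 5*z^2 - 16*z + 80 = (z - 4)*(z^2 - z - 20) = (z - 5)*(z - 4)*(z + 4)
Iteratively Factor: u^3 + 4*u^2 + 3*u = (u + 1)*(u^2 + 3*u) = (u + 1)*(u + 3)*(u)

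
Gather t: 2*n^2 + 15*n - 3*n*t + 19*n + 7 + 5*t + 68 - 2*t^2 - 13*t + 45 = 2*n^2 + 34*n - 2*t^2 + t*(-3*n - 8) + 120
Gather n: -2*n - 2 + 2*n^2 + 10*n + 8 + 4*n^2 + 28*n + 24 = 6*n^2 + 36*n + 30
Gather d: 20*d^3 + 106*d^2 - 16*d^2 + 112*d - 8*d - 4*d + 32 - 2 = 20*d^3 + 90*d^2 + 100*d + 30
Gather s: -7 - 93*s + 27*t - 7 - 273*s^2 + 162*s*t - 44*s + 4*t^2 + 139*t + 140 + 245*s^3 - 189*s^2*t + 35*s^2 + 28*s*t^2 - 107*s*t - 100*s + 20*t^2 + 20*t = 245*s^3 + s^2*(-189*t - 238) + s*(28*t^2 + 55*t - 237) + 24*t^2 + 186*t + 126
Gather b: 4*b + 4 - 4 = 4*b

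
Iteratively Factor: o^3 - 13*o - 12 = (o + 3)*(o^2 - 3*o - 4) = (o + 1)*(o + 3)*(o - 4)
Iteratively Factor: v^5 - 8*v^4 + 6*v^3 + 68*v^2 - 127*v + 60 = (v - 1)*(v^4 - 7*v^3 - v^2 + 67*v - 60) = (v - 5)*(v - 1)*(v^3 - 2*v^2 - 11*v + 12) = (v - 5)*(v - 1)*(v + 3)*(v^2 - 5*v + 4) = (v - 5)*(v - 4)*(v - 1)*(v + 3)*(v - 1)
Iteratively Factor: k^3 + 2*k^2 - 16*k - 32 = (k + 4)*(k^2 - 2*k - 8) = (k + 2)*(k + 4)*(k - 4)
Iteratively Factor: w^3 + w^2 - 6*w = (w)*(w^2 + w - 6) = w*(w - 2)*(w + 3)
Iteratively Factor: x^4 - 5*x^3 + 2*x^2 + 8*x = (x)*(x^3 - 5*x^2 + 2*x + 8) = x*(x + 1)*(x^2 - 6*x + 8) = x*(x - 4)*(x + 1)*(x - 2)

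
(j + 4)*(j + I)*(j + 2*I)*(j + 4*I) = j^4 + 4*j^3 + 7*I*j^3 - 14*j^2 + 28*I*j^2 - 56*j - 8*I*j - 32*I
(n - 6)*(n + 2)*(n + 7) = n^3 + 3*n^2 - 40*n - 84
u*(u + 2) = u^2 + 2*u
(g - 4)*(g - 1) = g^2 - 5*g + 4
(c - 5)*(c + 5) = c^2 - 25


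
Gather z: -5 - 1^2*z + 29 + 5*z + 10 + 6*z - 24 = 10*z + 10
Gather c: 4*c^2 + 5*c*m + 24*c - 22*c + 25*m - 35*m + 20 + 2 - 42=4*c^2 + c*(5*m + 2) - 10*m - 20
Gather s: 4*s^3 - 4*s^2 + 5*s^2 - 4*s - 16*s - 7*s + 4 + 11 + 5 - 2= 4*s^3 + s^2 - 27*s + 18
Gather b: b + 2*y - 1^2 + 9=b + 2*y + 8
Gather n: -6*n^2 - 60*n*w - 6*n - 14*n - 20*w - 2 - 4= -6*n^2 + n*(-60*w - 20) - 20*w - 6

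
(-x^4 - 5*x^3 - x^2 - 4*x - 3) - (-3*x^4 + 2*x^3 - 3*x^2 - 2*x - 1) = 2*x^4 - 7*x^3 + 2*x^2 - 2*x - 2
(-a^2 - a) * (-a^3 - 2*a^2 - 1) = a^5 + 3*a^4 + 2*a^3 + a^2 + a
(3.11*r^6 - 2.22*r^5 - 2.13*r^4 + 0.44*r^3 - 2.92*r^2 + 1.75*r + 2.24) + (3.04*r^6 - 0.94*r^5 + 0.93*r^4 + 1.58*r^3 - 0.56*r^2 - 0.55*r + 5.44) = 6.15*r^6 - 3.16*r^5 - 1.2*r^4 + 2.02*r^3 - 3.48*r^2 + 1.2*r + 7.68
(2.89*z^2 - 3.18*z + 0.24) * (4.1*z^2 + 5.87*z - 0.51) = 11.849*z^4 + 3.9263*z^3 - 19.1565*z^2 + 3.0306*z - 0.1224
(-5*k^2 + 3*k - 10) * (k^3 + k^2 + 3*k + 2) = -5*k^5 - 2*k^4 - 22*k^3 - 11*k^2 - 24*k - 20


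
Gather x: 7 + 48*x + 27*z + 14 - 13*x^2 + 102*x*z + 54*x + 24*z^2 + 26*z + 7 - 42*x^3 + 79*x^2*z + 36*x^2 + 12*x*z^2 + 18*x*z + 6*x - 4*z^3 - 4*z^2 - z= -42*x^3 + x^2*(79*z + 23) + x*(12*z^2 + 120*z + 108) - 4*z^3 + 20*z^2 + 52*z + 28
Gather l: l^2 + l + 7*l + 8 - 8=l^2 + 8*l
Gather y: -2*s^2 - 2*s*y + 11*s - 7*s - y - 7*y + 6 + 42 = -2*s^2 + 4*s + y*(-2*s - 8) + 48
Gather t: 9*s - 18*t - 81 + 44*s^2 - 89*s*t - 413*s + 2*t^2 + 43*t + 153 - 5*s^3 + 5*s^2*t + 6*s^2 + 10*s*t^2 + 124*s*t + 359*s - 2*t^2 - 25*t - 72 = -5*s^3 + 50*s^2 + 10*s*t^2 - 45*s + t*(5*s^2 + 35*s)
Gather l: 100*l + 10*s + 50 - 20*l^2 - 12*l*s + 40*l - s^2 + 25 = -20*l^2 + l*(140 - 12*s) - s^2 + 10*s + 75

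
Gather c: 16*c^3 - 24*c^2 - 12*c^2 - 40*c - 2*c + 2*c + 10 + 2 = 16*c^3 - 36*c^2 - 40*c + 12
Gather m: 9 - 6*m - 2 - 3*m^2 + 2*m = -3*m^2 - 4*m + 7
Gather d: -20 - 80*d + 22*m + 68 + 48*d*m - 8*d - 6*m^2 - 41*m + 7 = d*(48*m - 88) - 6*m^2 - 19*m + 55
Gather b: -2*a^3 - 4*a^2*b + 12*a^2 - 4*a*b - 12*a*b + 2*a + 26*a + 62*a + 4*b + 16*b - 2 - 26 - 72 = -2*a^3 + 12*a^2 + 90*a + b*(-4*a^2 - 16*a + 20) - 100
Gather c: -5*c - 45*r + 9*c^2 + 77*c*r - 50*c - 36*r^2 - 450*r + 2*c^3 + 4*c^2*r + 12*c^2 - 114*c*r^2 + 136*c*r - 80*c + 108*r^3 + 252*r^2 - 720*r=2*c^3 + c^2*(4*r + 21) + c*(-114*r^2 + 213*r - 135) + 108*r^3 + 216*r^2 - 1215*r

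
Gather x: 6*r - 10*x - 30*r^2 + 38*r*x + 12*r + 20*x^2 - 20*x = -30*r^2 + 18*r + 20*x^2 + x*(38*r - 30)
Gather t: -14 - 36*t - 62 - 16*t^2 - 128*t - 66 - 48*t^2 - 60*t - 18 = -64*t^2 - 224*t - 160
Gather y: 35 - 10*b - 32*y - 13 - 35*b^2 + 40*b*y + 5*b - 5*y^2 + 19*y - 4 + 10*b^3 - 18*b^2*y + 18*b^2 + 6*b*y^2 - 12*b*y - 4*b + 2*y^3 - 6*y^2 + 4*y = 10*b^3 - 17*b^2 - 9*b + 2*y^3 + y^2*(6*b - 11) + y*(-18*b^2 + 28*b - 9) + 18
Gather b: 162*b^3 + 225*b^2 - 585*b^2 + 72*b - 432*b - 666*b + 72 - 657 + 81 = 162*b^3 - 360*b^2 - 1026*b - 504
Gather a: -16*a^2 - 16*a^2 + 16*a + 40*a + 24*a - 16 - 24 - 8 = -32*a^2 + 80*a - 48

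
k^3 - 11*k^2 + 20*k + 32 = (k - 8)*(k - 4)*(k + 1)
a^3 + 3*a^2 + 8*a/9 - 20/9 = (a - 2/3)*(a + 5/3)*(a + 2)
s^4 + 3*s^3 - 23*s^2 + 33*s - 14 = (s - 2)*(s - 1)^2*(s + 7)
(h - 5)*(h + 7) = h^2 + 2*h - 35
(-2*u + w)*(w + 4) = -2*u*w - 8*u + w^2 + 4*w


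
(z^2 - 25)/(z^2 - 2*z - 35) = (z - 5)/(z - 7)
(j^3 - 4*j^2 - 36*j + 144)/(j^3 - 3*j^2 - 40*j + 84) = (j^2 - 10*j + 24)/(j^2 - 9*j + 14)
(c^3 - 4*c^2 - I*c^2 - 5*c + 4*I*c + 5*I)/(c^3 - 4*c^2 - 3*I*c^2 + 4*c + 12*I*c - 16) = (c^3 - c^2*(4 + I) + c*(-5 + 4*I) + 5*I)/(c^3 - c^2*(4 + 3*I) + 4*c*(1 + 3*I) - 16)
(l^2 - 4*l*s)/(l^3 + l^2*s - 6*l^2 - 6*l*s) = (l - 4*s)/(l^2 + l*s - 6*l - 6*s)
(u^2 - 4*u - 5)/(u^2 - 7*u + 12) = (u^2 - 4*u - 5)/(u^2 - 7*u + 12)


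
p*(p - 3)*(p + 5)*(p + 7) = p^4 + 9*p^3 - p^2 - 105*p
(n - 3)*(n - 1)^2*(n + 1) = n^4 - 4*n^3 + 2*n^2 + 4*n - 3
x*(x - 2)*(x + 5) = x^3 + 3*x^2 - 10*x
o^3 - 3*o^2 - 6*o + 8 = (o - 4)*(o - 1)*(o + 2)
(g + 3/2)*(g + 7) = g^2 + 17*g/2 + 21/2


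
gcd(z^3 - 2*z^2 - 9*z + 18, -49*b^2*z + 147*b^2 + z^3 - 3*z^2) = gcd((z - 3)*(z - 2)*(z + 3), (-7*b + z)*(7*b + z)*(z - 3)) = z - 3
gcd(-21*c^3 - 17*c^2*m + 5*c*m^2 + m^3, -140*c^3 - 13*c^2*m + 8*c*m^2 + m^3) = 7*c + m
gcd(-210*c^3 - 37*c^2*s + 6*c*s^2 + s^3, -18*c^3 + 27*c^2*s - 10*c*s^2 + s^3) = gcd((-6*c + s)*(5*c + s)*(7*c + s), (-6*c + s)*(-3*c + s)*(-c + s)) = -6*c + s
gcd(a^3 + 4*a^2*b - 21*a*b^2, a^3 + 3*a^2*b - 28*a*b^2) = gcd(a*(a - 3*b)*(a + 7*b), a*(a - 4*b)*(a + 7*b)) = a^2 + 7*a*b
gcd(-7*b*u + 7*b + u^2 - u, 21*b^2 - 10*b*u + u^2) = -7*b + u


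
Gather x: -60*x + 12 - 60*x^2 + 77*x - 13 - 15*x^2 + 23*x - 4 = -75*x^2 + 40*x - 5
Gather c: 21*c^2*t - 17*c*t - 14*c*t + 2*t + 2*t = 21*c^2*t - 31*c*t + 4*t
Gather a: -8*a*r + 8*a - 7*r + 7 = a*(8 - 8*r) - 7*r + 7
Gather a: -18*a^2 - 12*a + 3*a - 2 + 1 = -18*a^2 - 9*a - 1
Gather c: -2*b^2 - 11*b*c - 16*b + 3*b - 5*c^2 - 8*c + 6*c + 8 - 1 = -2*b^2 - 13*b - 5*c^2 + c*(-11*b - 2) + 7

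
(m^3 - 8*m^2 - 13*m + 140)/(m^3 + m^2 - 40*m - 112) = (m - 5)/(m + 4)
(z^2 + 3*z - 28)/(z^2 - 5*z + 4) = (z + 7)/(z - 1)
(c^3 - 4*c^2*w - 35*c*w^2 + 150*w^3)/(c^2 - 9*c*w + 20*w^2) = (-c^2 - c*w + 30*w^2)/(-c + 4*w)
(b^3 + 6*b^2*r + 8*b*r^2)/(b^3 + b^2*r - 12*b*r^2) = (-b - 2*r)/(-b + 3*r)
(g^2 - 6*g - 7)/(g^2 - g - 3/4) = 4*(-g^2 + 6*g + 7)/(-4*g^2 + 4*g + 3)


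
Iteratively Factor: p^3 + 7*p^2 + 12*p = (p + 3)*(p^2 + 4*p) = (p + 3)*(p + 4)*(p)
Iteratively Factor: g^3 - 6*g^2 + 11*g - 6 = (g - 3)*(g^2 - 3*g + 2) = (g - 3)*(g - 1)*(g - 2)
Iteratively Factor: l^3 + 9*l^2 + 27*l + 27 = (l + 3)*(l^2 + 6*l + 9) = (l + 3)^2*(l + 3)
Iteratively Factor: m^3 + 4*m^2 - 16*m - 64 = (m - 4)*(m^2 + 8*m + 16) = (m - 4)*(m + 4)*(m + 4)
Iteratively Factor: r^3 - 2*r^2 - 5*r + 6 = (r - 3)*(r^2 + r - 2) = (r - 3)*(r - 1)*(r + 2)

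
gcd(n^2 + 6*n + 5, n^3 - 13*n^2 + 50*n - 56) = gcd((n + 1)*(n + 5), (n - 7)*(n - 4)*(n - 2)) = 1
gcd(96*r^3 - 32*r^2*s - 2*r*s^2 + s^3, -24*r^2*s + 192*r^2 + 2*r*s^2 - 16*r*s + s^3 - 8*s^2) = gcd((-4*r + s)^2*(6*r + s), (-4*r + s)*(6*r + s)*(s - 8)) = 24*r^2 - 2*r*s - s^2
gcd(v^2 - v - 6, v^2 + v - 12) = v - 3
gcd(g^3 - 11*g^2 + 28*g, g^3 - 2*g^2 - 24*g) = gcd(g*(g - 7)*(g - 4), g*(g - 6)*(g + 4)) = g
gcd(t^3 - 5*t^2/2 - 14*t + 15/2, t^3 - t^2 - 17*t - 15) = t^2 - 2*t - 15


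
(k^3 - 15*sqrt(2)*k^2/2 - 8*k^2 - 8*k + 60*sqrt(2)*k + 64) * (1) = k^3 - 15*sqrt(2)*k^2/2 - 8*k^2 - 8*k + 60*sqrt(2)*k + 64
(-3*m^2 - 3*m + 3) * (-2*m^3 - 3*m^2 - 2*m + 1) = 6*m^5 + 15*m^4 + 9*m^3 - 6*m^2 - 9*m + 3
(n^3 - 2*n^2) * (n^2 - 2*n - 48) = n^5 - 4*n^4 - 44*n^3 + 96*n^2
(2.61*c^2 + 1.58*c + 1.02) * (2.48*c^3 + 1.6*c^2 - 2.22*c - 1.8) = 6.4728*c^5 + 8.0944*c^4 - 0.736599999999999*c^3 - 6.5736*c^2 - 5.1084*c - 1.836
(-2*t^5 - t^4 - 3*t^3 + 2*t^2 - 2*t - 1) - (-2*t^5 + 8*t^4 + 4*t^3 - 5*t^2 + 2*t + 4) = -9*t^4 - 7*t^3 + 7*t^2 - 4*t - 5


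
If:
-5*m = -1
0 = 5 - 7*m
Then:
No Solution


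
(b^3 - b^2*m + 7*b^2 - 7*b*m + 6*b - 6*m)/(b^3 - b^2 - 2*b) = (b^2 - b*m + 6*b - 6*m)/(b*(b - 2))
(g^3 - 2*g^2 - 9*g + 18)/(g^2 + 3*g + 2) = (g^3 - 2*g^2 - 9*g + 18)/(g^2 + 3*g + 2)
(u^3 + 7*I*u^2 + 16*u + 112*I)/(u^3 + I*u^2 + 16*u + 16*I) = (u + 7*I)/(u + I)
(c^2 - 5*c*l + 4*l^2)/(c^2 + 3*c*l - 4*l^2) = (c - 4*l)/(c + 4*l)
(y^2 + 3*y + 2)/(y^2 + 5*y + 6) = (y + 1)/(y + 3)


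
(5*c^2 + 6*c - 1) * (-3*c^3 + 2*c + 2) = -15*c^5 - 18*c^4 + 13*c^3 + 22*c^2 + 10*c - 2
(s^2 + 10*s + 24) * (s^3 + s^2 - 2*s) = s^5 + 11*s^4 + 32*s^3 + 4*s^2 - 48*s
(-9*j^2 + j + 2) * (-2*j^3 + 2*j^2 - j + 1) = 18*j^5 - 20*j^4 + 7*j^3 - 6*j^2 - j + 2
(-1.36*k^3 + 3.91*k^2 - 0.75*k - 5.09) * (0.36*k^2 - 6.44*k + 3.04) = -0.4896*k^5 + 10.166*k^4 - 29.5848*k^3 + 14.884*k^2 + 30.4996*k - 15.4736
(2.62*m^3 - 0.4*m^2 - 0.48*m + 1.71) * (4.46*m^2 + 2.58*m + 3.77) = 11.6852*m^5 + 4.9756*m^4 + 6.7046*m^3 + 4.8802*m^2 + 2.6022*m + 6.4467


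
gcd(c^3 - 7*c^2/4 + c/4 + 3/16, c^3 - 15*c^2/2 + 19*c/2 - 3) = c - 1/2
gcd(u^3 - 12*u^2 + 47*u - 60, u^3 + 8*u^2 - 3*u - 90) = u - 3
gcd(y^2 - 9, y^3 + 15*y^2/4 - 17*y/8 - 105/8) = y + 3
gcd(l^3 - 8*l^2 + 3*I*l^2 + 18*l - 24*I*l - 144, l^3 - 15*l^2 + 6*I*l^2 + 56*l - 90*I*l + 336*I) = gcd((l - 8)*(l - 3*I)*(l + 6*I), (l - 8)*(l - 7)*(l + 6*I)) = l^2 + l*(-8 + 6*I) - 48*I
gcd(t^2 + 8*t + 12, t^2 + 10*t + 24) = t + 6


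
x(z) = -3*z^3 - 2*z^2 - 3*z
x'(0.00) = -3.00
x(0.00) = 0.00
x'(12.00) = -1347.00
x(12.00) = -5508.00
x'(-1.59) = -19.39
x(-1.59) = 11.77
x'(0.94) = -14.71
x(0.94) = -7.08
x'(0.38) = -5.82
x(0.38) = -1.59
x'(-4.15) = -141.40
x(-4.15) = 192.43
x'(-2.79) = -61.90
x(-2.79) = 57.95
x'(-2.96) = -70.01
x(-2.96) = 69.16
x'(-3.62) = -106.46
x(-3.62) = 126.96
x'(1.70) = -35.81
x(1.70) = -25.62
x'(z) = -9*z^2 - 4*z - 3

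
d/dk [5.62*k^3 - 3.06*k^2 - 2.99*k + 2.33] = 16.86*k^2 - 6.12*k - 2.99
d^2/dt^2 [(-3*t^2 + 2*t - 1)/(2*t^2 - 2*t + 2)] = (-t^3 + 6*t^2 - 3*t - 1)/(t^6 - 3*t^5 + 6*t^4 - 7*t^3 + 6*t^2 - 3*t + 1)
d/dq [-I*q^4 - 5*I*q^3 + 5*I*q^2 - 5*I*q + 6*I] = I*(-4*q^3 - 15*q^2 + 10*q - 5)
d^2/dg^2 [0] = 0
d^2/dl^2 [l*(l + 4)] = 2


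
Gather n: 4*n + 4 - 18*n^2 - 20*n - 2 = -18*n^2 - 16*n + 2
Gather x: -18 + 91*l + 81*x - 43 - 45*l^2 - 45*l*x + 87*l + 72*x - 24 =-45*l^2 + 178*l + x*(153 - 45*l) - 85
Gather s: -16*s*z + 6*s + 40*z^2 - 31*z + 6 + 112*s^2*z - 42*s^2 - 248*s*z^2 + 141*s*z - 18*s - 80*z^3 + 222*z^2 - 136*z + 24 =s^2*(112*z - 42) + s*(-248*z^2 + 125*z - 12) - 80*z^3 + 262*z^2 - 167*z + 30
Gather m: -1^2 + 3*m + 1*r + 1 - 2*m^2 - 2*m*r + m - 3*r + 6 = -2*m^2 + m*(4 - 2*r) - 2*r + 6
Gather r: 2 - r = 2 - r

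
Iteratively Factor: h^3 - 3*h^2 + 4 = (h - 2)*(h^2 - h - 2) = (h - 2)*(h + 1)*(h - 2)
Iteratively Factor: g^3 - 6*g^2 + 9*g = (g - 3)*(g^2 - 3*g) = (g - 3)^2*(g)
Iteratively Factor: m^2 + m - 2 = (m + 2)*(m - 1)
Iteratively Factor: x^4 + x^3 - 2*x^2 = (x)*(x^3 + x^2 - 2*x) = x*(x + 2)*(x^2 - x) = x^2*(x + 2)*(x - 1)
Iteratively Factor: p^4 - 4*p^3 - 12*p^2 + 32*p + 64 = (p - 4)*(p^3 - 12*p - 16) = (p - 4)*(p + 2)*(p^2 - 2*p - 8) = (p - 4)*(p + 2)^2*(p - 4)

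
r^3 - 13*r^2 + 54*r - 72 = (r - 6)*(r - 4)*(r - 3)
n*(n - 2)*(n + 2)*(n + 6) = n^4 + 6*n^3 - 4*n^2 - 24*n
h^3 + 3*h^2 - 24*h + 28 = (h - 2)^2*(h + 7)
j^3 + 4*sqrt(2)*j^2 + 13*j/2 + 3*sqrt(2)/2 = (j + sqrt(2)/2)^2*(j + 3*sqrt(2))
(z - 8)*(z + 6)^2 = z^3 + 4*z^2 - 60*z - 288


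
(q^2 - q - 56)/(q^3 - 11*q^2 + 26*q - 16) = (q + 7)/(q^2 - 3*q + 2)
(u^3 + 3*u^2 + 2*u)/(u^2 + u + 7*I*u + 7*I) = u*(u + 2)/(u + 7*I)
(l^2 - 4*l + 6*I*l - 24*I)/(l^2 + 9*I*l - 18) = (l - 4)/(l + 3*I)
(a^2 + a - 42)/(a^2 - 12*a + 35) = (a^2 + a - 42)/(a^2 - 12*a + 35)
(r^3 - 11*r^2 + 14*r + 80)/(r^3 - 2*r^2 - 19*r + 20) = (r^2 - 6*r - 16)/(r^2 + 3*r - 4)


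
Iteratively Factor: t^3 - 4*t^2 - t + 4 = (t - 1)*(t^2 - 3*t - 4) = (t - 1)*(t + 1)*(t - 4)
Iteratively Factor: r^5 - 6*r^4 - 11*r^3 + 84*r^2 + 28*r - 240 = (r - 2)*(r^4 - 4*r^3 - 19*r^2 + 46*r + 120) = (r - 5)*(r - 2)*(r^3 + r^2 - 14*r - 24) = (r - 5)*(r - 2)*(r + 2)*(r^2 - r - 12) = (r - 5)*(r - 4)*(r - 2)*(r + 2)*(r + 3)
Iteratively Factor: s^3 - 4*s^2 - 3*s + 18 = (s - 3)*(s^2 - s - 6) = (s - 3)*(s + 2)*(s - 3)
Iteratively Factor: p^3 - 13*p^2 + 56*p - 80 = (p - 4)*(p^2 - 9*p + 20) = (p - 5)*(p - 4)*(p - 4)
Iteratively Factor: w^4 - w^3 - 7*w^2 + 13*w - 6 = (w - 1)*(w^3 - 7*w + 6) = (w - 2)*(w - 1)*(w^2 + 2*w - 3) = (w - 2)*(w - 1)*(w + 3)*(w - 1)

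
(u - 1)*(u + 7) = u^2 + 6*u - 7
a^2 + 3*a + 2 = (a + 1)*(a + 2)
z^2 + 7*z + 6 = (z + 1)*(z + 6)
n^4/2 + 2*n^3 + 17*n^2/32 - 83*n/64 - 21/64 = (n/2 + 1/2)*(n - 3/4)*(n + 1/4)*(n + 7/2)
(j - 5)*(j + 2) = j^2 - 3*j - 10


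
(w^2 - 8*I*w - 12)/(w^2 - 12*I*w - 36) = (w - 2*I)/(w - 6*I)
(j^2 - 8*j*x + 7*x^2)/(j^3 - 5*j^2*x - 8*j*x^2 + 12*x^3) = (-j + 7*x)/(-j^2 + 4*j*x + 12*x^2)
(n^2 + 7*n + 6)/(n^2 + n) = (n + 6)/n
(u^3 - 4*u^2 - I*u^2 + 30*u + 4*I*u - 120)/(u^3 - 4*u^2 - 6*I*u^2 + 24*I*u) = (u + 5*I)/u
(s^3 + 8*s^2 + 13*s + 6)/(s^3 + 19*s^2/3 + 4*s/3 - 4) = 3*(s + 1)/(3*s - 2)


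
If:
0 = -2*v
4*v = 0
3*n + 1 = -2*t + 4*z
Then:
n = -2*t/3 + 4*z/3 - 1/3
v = 0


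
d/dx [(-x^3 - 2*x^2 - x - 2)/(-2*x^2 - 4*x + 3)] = (2*x^4 + 8*x^3 - 3*x^2 - 20*x - 11)/(4*x^4 + 16*x^3 + 4*x^2 - 24*x + 9)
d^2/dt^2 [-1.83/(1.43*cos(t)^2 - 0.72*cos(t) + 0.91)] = (14.968668*(1 - cos(t)^2)^2 - 5.652504*cos(t)^3 - 1.09251*cos(t)^2 + 12.504024*cos(t) - 12.103254)/(1.43*cos(t)^2 - 0.72*cos(t) + 0.91)^3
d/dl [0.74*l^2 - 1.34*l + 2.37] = 1.48*l - 1.34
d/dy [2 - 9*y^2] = -18*y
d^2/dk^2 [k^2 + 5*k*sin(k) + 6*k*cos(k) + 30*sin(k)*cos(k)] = -5*k*sin(k) - 6*k*cos(k) - 12*sin(k) - 60*sin(2*k) + 10*cos(k) + 2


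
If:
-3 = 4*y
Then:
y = -3/4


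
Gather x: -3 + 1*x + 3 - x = 0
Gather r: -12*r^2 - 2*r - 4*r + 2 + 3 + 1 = -12*r^2 - 6*r + 6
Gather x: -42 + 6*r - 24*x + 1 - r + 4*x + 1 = 5*r - 20*x - 40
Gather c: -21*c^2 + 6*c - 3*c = -21*c^2 + 3*c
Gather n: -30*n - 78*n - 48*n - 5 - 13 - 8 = -156*n - 26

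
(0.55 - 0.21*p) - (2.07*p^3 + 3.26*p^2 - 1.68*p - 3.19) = -2.07*p^3 - 3.26*p^2 + 1.47*p + 3.74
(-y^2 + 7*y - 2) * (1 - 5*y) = 5*y^3 - 36*y^2 + 17*y - 2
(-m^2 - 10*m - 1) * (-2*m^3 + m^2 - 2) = 2*m^5 + 19*m^4 - 8*m^3 + m^2 + 20*m + 2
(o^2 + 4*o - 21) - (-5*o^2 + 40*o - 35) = 6*o^2 - 36*o + 14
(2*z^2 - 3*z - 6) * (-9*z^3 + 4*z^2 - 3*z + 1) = -18*z^5 + 35*z^4 + 36*z^3 - 13*z^2 + 15*z - 6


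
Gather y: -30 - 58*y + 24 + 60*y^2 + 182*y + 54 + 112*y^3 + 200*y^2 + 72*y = 112*y^3 + 260*y^2 + 196*y + 48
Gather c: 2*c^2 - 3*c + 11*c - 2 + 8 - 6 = 2*c^2 + 8*c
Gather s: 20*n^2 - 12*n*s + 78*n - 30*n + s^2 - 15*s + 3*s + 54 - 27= 20*n^2 + 48*n + s^2 + s*(-12*n - 12) + 27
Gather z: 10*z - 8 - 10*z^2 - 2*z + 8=-10*z^2 + 8*z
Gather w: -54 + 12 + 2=-40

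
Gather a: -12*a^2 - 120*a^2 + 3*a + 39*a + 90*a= -132*a^2 + 132*a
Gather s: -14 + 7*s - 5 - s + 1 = 6*s - 18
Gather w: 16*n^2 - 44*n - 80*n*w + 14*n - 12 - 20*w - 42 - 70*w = 16*n^2 - 30*n + w*(-80*n - 90) - 54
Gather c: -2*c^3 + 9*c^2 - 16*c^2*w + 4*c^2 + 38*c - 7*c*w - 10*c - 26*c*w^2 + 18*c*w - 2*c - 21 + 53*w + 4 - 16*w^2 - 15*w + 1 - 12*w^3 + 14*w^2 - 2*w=-2*c^3 + c^2*(13 - 16*w) + c*(-26*w^2 + 11*w + 26) - 12*w^3 - 2*w^2 + 36*w - 16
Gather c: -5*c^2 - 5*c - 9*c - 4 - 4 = -5*c^2 - 14*c - 8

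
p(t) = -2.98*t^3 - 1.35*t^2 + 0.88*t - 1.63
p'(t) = -8.94*t^2 - 2.7*t + 0.88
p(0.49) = -1.87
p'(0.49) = -2.59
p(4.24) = -249.32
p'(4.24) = -171.29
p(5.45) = -519.33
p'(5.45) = -279.38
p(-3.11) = 72.21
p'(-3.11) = -77.19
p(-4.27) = 202.00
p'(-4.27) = -150.59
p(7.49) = -1322.94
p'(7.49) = -520.88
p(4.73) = -343.03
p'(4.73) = -211.90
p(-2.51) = 34.78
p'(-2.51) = -48.67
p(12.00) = -5334.91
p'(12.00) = -1318.88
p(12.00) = -5334.91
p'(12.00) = -1318.88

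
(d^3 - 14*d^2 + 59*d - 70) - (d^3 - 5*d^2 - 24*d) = -9*d^2 + 83*d - 70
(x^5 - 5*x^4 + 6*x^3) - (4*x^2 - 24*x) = x^5 - 5*x^4 + 6*x^3 - 4*x^2 + 24*x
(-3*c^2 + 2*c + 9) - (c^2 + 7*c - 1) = -4*c^2 - 5*c + 10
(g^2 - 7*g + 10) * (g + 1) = g^3 - 6*g^2 + 3*g + 10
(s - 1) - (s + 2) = -3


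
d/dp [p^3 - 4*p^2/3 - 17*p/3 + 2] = 3*p^2 - 8*p/3 - 17/3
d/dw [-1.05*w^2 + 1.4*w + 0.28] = 1.4 - 2.1*w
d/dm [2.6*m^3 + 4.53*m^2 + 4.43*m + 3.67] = 7.8*m^2 + 9.06*m + 4.43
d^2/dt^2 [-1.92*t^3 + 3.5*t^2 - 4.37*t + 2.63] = 7.0 - 11.52*t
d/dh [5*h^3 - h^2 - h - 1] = 15*h^2 - 2*h - 1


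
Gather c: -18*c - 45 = -18*c - 45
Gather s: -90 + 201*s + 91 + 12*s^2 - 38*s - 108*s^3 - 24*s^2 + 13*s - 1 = -108*s^3 - 12*s^2 + 176*s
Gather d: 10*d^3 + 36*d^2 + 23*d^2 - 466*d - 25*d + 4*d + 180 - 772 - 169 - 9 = 10*d^3 + 59*d^2 - 487*d - 770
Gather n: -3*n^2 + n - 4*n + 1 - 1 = -3*n^2 - 3*n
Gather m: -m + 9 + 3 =12 - m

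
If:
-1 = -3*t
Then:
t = 1/3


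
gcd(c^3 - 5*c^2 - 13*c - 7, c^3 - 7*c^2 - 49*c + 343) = c - 7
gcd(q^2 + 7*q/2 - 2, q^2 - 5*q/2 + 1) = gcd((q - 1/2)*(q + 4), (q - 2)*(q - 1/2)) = q - 1/2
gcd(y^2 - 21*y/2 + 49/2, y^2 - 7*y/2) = y - 7/2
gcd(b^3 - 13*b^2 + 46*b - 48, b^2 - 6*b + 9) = b - 3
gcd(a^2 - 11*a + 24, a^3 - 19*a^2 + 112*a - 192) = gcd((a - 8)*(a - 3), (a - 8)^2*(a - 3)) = a^2 - 11*a + 24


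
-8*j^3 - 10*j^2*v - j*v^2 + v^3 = (-4*j + v)*(j + v)*(2*j + v)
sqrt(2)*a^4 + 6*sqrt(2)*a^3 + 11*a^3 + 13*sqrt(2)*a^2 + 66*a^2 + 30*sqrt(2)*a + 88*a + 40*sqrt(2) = (a + 2)*(a + 4)*(a + 5*sqrt(2))*(sqrt(2)*a + 1)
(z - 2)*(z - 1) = z^2 - 3*z + 2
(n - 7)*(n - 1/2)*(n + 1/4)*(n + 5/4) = n^4 - 6*n^3 - 119*n^2/16 + 93*n/32 + 35/32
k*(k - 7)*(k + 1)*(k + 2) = k^4 - 4*k^3 - 19*k^2 - 14*k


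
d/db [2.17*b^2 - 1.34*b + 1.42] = 4.34*b - 1.34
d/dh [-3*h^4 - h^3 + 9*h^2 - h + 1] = -12*h^3 - 3*h^2 + 18*h - 1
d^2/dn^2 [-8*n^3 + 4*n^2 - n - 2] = 8 - 48*n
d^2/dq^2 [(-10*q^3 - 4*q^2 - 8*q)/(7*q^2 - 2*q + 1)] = 4*(-209*q^3 + 72*q^2 + 69*q - 10)/(343*q^6 - 294*q^5 + 231*q^4 - 92*q^3 + 33*q^2 - 6*q + 1)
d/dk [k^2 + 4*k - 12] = 2*k + 4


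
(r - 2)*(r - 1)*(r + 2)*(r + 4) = r^4 + 3*r^3 - 8*r^2 - 12*r + 16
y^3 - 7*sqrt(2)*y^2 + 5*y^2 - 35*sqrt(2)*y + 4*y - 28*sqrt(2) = (y + 1)*(y + 4)*(y - 7*sqrt(2))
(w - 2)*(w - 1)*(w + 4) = w^3 + w^2 - 10*w + 8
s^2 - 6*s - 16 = (s - 8)*(s + 2)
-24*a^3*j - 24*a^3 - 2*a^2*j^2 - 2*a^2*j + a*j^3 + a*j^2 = (-6*a + j)*(4*a + j)*(a*j + a)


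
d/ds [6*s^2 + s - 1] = 12*s + 1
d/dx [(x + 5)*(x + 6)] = 2*x + 11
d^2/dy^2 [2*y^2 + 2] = 4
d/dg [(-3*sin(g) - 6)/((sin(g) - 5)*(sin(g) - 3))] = 3*(sin(g)^2 + 4*sin(g) - 31)*cos(g)/((sin(g) - 5)^2*(sin(g) - 3)^2)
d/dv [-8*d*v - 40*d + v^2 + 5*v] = -8*d + 2*v + 5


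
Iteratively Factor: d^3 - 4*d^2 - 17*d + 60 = (d - 5)*(d^2 + d - 12) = (d - 5)*(d - 3)*(d + 4)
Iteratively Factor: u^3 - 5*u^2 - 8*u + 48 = (u - 4)*(u^2 - u - 12) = (u - 4)*(u + 3)*(u - 4)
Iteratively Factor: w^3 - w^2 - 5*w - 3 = (w + 1)*(w^2 - 2*w - 3) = (w - 3)*(w + 1)*(w + 1)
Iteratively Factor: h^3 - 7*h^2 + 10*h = (h - 5)*(h^2 - 2*h) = h*(h - 5)*(h - 2)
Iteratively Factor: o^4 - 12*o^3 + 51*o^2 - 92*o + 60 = (o - 3)*(o^3 - 9*o^2 + 24*o - 20) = (o - 3)*(o - 2)*(o^2 - 7*o + 10) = (o - 3)*(o - 2)^2*(o - 5)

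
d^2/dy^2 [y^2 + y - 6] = 2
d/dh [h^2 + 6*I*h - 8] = 2*h + 6*I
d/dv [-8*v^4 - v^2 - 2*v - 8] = -32*v^3 - 2*v - 2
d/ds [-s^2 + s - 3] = 1 - 2*s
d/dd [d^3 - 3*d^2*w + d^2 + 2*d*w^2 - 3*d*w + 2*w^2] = 3*d^2 - 6*d*w + 2*d + 2*w^2 - 3*w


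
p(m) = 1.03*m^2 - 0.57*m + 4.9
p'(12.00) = 24.15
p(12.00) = 146.38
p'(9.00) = 17.97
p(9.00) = 83.20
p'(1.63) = 2.79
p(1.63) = 6.71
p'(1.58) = 2.68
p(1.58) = 6.57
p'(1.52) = 2.56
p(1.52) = 6.41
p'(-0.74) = -2.09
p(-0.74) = 5.89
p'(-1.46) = -3.58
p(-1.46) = 7.93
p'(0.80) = 1.08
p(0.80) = 5.10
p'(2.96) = 5.53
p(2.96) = 12.24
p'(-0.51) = -1.62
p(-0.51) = 5.46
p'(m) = 2.06*m - 0.57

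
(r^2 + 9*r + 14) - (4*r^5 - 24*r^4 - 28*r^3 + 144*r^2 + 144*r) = -4*r^5 + 24*r^4 + 28*r^3 - 143*r^2 - 135*r + 14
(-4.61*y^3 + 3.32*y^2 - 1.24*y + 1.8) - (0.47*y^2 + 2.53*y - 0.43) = -4.61*y^3 + 2.85*y^2 - 3.77*y + 2.23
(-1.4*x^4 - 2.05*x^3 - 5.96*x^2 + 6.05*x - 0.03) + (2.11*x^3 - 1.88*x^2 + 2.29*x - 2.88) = -1.4*x^4 + 0.0600000000000001*x^3 - 7.84*x^2 + 8.34*x - 2.91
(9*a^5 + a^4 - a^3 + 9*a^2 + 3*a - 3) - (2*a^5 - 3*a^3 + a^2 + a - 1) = 7*a^5 + a^4 + 2*a^3 + 8*a^2 + 2*a - 2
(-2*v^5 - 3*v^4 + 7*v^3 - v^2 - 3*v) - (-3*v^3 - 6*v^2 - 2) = -2*v^5 - 3*v^4 + 10*v^3 + 5*v^2 - 3*v + 2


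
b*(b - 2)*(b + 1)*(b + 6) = b^4 + 5*b^3 - 8*b^2 - 12*b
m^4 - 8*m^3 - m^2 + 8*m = m*(m - 8)*(m - 1)*(m + 1)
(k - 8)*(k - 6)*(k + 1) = k^3 - 13*k^2 + 34*k + 48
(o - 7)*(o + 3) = o^2 - 4*o - 21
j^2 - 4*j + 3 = (j - 3)*(j - 1)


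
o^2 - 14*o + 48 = (o - 8)*(o - 6)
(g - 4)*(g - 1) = g^2 - 5*g + 4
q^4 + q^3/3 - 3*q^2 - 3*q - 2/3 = (q - 2)*(q + 1/3)*(q + 1)^2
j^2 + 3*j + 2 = (j + 1)*(j + 2)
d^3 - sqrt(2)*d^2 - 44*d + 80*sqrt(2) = (d - 4*sqrt(2))*(d - 2*sqrt(2))*(d + 5*sqrt(2))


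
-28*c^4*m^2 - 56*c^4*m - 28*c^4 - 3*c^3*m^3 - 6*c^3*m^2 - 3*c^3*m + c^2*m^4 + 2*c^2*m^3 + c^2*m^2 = (-7*c + m)*(4*c + m)*(c*m + c)^2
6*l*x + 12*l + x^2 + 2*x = (6*l + x)*(x + 2)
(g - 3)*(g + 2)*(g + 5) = g^3 + 4*g^2 - 11*g - 30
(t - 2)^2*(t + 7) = t^3 + 3*t^2 - 24*t + 28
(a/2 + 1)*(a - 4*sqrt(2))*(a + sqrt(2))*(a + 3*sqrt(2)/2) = a^4/2 - 3*sqrt(2)*a^3/4 + a^3 - 17*a^2/2 - 3*sqrt(2)*a^2/2 - 17*a - 6*sqrt(2)*a - 12*sqrt(2)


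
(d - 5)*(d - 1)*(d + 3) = d^3 - 3*d^2 - 13*d + 15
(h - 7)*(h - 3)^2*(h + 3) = h^4 - 10*h^3 + 12*h^2 + 90*h - 189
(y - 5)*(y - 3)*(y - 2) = y^3 - 10*y^2 + 31*y - 30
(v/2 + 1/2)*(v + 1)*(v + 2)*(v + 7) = v^4/2 + 11*v^3/2 + 33*v^2/2 + 37*v/2 + 7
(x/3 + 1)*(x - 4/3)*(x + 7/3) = x^3/3 + 4*x^2/3 - x/27 - 28/9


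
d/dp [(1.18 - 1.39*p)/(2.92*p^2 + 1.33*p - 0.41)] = (4.0588*p^2 - 6.8912*p - 0.9995)/(8.5264*p^4 + 7.7672*p^3 - 0.6255*p^2 - 1.0906*p + 0.1681)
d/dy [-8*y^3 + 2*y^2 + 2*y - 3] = -24*y^2 + 4*y + 2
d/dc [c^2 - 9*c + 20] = 2*c - 9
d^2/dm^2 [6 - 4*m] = 0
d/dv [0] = 0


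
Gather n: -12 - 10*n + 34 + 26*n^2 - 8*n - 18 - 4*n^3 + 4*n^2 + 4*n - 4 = -4*n^3 + 30*n^2 - 14*n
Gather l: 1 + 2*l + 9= 2*l + 10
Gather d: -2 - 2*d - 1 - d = -3*d - 3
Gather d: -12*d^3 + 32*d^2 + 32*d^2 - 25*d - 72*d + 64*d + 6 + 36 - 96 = -12*d^3 + 64*d^2 - 33*d - 54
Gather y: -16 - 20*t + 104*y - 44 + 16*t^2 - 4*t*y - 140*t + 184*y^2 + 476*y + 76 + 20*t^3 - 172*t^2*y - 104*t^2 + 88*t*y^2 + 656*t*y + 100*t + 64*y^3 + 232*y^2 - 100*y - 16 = 20*t^3 - 88*t^2 - 60*t + 64*y^3 + y^2*(88*t + 416) + y*(-172*t^2 + 652*t + 480)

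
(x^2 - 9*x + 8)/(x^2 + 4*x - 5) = (x - 8)/(x + 5)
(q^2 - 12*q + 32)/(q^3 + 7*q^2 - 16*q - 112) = (q - 8)/(q^2 + 11*q + 28)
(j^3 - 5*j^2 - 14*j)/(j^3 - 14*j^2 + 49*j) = (j + 2)/(j - 7)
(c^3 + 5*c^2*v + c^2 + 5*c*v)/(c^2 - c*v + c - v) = c*(-c - 5*v)/(-c + v)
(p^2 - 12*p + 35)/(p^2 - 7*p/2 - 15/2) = 2*(p - 7)/(2*p + 3)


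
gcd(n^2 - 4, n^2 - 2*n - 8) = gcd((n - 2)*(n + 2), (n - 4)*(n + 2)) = n + 2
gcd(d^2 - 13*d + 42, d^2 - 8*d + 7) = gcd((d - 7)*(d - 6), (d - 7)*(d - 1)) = d - 7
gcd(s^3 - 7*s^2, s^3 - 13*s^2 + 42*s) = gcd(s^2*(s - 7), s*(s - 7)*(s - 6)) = s^2 - 7*s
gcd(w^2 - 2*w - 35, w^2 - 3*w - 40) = w + 5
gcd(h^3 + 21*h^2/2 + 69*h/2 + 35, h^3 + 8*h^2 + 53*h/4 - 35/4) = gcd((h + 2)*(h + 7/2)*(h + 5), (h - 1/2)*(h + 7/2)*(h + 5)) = h^2 + 17*h/2 + 35/2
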